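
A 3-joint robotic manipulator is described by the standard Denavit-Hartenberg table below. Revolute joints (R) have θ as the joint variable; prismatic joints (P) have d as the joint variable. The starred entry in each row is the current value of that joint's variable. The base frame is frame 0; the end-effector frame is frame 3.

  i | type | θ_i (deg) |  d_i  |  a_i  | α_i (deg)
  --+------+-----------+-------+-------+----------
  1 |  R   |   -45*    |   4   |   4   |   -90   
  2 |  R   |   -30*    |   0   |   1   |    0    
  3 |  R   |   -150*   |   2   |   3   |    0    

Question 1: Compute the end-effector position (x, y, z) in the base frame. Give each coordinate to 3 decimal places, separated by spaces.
after link 1: o_1 = (2.8284, -2.8284, 4.0000)
after link 2: o_2 = (3.4408, -3.4408, 4.5000)
after link 3: o_3 = (2.7337, 0.0947, 4.5000)

2.734 0.095 4.500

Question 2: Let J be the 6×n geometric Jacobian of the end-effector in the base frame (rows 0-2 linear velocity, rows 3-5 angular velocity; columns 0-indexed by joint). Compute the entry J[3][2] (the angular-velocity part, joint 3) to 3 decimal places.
axis z_2 = (0.7071,0.7071,0.0000); lever o_n−o_2 = (-0.7071,3.5355,0.0000)
cross product → J_v[:, 2] = (-0.0000,-0.0000,3.0000)
J_ω[:, 2] = z_2
entry J[3][2] = 0.7071

0.707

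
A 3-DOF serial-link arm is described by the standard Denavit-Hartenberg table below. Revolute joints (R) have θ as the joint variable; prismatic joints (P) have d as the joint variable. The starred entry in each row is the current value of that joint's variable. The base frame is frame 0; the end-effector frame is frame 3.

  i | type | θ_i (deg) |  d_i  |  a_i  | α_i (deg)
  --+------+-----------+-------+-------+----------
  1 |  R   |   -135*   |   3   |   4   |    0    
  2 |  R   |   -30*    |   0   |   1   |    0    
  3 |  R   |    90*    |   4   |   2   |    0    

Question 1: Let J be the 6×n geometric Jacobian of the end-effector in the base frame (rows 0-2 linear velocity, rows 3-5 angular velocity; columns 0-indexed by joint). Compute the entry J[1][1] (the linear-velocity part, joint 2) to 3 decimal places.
axis z_1 = (0.0000,0.0000,1.0000); lever o_n−o_1 = (-0.4483,-2.1907,4.0000)
cross product → J_v[:, 1] = (2.1907,-0.4483,0.0000)
J_ω[:, 1] = z_1
entry J[1][1] = -0.4483

-0.448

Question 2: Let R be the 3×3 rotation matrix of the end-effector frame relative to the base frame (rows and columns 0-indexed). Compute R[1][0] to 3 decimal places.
End-effector x-axis (col 0 of R) = (0.2588,-0.9659,0.0000)
R[1][0] = -0.9659

-0.966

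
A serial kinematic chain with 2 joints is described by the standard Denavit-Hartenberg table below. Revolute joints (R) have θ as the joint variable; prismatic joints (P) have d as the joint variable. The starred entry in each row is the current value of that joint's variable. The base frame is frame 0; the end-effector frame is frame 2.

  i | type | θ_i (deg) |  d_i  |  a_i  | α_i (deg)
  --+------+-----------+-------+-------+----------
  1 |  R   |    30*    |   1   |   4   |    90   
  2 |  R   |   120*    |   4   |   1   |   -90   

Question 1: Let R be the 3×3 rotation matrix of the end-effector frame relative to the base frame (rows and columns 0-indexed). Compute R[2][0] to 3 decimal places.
End-effector x-axis (col 0 of R) = (-0.4330,-0.2500,0.8660)
R[2][0] = 0.8660

0.866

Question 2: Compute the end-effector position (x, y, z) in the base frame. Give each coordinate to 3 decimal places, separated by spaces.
5.031 -1.714 1.866

after link 1: o_1 = (3.4641, 2.0000, 1.0000)
after link 2: o_2 = (5.0311, -1.7141, 1.8660)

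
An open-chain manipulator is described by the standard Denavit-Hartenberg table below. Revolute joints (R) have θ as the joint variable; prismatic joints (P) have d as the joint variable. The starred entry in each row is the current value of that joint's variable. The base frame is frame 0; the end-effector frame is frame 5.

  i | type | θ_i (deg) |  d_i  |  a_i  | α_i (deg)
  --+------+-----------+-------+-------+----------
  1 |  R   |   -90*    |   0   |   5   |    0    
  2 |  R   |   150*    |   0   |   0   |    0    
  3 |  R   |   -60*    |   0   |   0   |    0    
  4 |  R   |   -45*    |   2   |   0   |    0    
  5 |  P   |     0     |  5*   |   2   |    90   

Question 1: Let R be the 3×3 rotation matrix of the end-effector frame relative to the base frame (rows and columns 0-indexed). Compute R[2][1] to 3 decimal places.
End-effector y-axis (col 1 of R) = (0.0000,0.0000,1.0000)
R[2][1] = 1.0000

1.000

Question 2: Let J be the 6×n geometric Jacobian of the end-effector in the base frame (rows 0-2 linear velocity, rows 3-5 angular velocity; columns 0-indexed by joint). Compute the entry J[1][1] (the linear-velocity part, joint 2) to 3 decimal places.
axis z_1 = (0.0000,0.0000,1.0000); lever o_n−o_1 = (1.4142,-1.4142,7.0000)
cross product → J_v[:, 1] = (1.4142,1.4142,-0.0000)
J_ω[:, 1] = z_1
entry J[1][1] = 1.4142

1.414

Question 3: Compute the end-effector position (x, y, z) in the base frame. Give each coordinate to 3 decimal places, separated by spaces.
after link 1: o_1 = (0.0000, -5.0000, 0.0000)
after link 2: o_2 = (0.0000, -5.0000, 0.0000)
after link 3: o_3 = (0.0000, -5.0000, 0.0000)
after link 4: o_4 = (0.0000, -5.0000, 2.0000)
after link 5: o_5 = (1.4142, -6.4142, 7.0000)

1.414 -6.414 7.000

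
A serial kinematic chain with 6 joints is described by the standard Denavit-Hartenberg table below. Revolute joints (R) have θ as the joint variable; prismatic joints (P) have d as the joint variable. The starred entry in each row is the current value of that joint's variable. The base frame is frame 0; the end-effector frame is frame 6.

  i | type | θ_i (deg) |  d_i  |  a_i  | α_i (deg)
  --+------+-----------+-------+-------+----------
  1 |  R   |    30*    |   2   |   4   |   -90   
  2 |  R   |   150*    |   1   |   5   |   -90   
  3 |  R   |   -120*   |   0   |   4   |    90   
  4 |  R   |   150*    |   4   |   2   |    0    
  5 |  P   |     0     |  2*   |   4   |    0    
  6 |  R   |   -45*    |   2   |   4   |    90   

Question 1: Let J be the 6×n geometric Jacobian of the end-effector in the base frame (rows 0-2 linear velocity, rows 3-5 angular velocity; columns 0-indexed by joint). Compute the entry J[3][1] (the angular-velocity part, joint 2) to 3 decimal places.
-0.500

axis z_1 = (-0.5000,0.8660,0.0000); lever o_n−o_1 = (0.1035,-5.6358,6.3504)
cross product → J_v[:, 1] = (5.4996,3.1752,2.7282)
J_ω[:, 1] = z_1
entry J[3][1] = -0.5000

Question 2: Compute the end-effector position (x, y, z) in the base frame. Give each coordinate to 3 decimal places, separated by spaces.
3.568 -3.636 8.350

after link 1: o_1 = (3.4641, 2.0000, 2.0000)
after link 2: o_2 = (-0.7859, 0.7010, -0.5000)
after link 3: o_3 = (-1.0179, 4.5670, 0.5000)
after link 4: o_4 = (2.2476, 2.4109, 2.6651)
after link 5: o_5 = (3.3816, -1.5532, 4.3971)
after link 6: o_6 = (3.5676, -3.6358, 8.3504)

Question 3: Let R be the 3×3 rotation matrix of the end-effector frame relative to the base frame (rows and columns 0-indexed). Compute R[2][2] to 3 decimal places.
End-effector z-axis (col 2 of R) = (-0.1681,0.8689,0.4656)
R[2][2] = 0.4656

0.466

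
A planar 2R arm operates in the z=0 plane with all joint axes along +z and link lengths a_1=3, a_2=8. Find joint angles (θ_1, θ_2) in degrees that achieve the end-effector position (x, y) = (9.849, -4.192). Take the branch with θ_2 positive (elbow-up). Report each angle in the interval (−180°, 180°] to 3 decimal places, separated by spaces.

-44.989 29.985

cos θ_2 = (114.5757−3²−8²)/(2·3·8) = 0.8662; θ_2 = 29.9846° (elbow-up)
β = atan2(-4.1920,9.8490) = -23.0559°; ψ = atan2(3.9981,9.9293) = 21.9328°
θ_1 = β − ψ = -44.9887°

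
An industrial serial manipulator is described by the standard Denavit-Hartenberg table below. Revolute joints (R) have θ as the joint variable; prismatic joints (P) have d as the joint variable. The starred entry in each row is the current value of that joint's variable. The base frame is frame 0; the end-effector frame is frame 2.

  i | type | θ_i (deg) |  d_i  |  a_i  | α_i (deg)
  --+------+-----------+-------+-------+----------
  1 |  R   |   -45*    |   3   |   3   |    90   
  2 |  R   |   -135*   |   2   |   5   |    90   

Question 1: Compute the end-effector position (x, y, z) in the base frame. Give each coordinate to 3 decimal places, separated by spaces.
after link 1: o_1 = (2.1213, -2.1213, 3.0000)
after link 2: o_2 = (-1.7929, -1.0355, -0.5355)

-1.793 -1.036 -0.536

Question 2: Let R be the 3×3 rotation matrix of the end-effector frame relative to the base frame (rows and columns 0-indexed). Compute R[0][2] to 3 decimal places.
-0.500

End-effector z-axis (col 2 of R) = (-0.5000,0.5000,0.7071)
R[0][2] = -0.5000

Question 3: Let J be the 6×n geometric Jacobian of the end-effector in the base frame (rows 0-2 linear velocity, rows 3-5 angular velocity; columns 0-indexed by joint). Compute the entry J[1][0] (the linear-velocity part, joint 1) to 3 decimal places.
-1.793

axis z_0 = ẑ; lever o_n−o_0 = (-1.7929,-1.0355,-0.5355)
cross product → J_v[:, 0] = (1.0355,-1.7929,0.0000)
J_ω[:, 0] = z_0
entry J[1][0] = -1.7929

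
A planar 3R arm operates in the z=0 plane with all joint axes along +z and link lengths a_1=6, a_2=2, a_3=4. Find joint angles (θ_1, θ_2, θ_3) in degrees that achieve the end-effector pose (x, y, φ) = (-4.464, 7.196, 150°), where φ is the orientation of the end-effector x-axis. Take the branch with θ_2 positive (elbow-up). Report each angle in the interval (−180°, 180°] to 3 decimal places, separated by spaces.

81.786 120.005 -51.791

wrist centre = target − a_3·(cos φ, sin φ) = (-0.9999, 5.1960)
cos θ_2 = (27.9982−6²−2²)/(2·6·2) = -0.5001; θ_2 = 120.0049° (elbow-up)
β = atan2(5.1960,-0.9999) = 100.8926°; ψ = atan2(1.7320,4.9999) = 19.1063°
θ_1 = β − ψ = 81.7864°
θ_3 = φ − θ_1 − θ_2 = -51.7913° (wrapped to (-180°,180°])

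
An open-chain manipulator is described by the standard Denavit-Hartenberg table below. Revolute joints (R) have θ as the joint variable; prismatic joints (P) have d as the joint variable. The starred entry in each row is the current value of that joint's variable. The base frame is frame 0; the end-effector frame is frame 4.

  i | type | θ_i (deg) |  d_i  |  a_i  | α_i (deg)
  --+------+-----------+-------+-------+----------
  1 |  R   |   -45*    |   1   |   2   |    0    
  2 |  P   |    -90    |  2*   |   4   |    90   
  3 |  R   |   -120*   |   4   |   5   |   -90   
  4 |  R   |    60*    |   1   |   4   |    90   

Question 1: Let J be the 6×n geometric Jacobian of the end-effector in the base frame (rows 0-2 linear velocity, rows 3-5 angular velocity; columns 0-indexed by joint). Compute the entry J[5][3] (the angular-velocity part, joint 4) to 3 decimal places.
axis z_3 = (-0.6124,-0.6124,-0.5000); lever o_n−o_3 = (2.5442,-2.3548,-2.2321)
cross product → J_v[:, 3] = (0.1895,-2.6390,3.0000)
J_ω[:, 3] = z_3
entry J[5][3] = -0.5000

-0.500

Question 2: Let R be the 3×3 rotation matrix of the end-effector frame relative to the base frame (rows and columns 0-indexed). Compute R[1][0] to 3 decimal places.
End-effector x-axis (col 0 of R) = (0.7891,-0.4356,-0.4330)
R[1][0] = -0.4356

-0.436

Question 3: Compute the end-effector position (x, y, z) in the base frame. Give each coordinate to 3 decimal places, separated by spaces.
0.069 -2.001 -3.562

after link 1: o_1 = (1.4142, -1.4142, 1.0000)
after link 2: o_2 = (-1.4142, -4.2426, 3.0000)
after link 3: o_3 = (-2.4749, 0.3536, -1.3301)
after link 4: o_4 = (0.0694, -2.0012, -3.5622)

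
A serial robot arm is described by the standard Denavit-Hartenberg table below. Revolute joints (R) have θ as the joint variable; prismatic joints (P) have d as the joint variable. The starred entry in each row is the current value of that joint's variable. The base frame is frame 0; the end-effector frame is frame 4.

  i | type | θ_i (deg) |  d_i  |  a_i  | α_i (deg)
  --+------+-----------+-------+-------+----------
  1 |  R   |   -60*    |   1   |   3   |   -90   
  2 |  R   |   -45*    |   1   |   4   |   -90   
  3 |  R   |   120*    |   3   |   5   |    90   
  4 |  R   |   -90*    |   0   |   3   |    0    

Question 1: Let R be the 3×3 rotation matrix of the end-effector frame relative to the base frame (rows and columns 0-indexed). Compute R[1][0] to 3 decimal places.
0.612

End-effector x-axis (col 0 of R) = (-0.3536,0.6124,0.7071)
R[1][0] = 0.6124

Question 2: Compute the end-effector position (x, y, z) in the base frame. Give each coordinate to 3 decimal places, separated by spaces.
-0.854 -5.182 2.061

after link 1: o_1 = (1.5000, -2.5981, 1.0000)
after link 2: o_2 = (3.7802, -4.5476, 3.8284)
after link 3: o_3 = (0.2070, -7.0188, -0.0607)
after link 4: o_4 = (-0.8536, -5.1817, 2.0607)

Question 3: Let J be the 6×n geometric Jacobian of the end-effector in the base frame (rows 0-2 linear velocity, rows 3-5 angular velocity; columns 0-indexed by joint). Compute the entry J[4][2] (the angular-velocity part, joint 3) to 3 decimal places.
-0.612

axis z_2 = (0.3536,-0.6124,-0.7071); lever o_n−o_2 = (-4.6339,-0.6341,-1.7678)
cross product → J_v[:, 2] = (0.6341,3.9017,-3.0619)
J_ω[:, 2] = z_2
entry J[4][2] = -0.6124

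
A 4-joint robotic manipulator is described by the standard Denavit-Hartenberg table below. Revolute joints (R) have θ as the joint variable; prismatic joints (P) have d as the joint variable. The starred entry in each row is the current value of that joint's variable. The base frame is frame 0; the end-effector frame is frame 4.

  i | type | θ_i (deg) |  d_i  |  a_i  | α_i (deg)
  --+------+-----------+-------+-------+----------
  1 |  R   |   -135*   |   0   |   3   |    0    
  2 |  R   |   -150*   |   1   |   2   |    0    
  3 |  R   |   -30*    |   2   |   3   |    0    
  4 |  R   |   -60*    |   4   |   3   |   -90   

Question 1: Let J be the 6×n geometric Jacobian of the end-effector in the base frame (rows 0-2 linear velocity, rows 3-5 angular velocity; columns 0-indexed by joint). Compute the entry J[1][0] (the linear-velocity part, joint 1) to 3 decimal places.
3.415

axis z_0 = ẑ; lever o_n−o_0 = (3.4154,1.1554,7.0000)
cross product → J_v[:, 0] = (-1.1554,3.4154,0.0000)
J_ω[:, 0] = z_0
entry J[1][0] = 3.4154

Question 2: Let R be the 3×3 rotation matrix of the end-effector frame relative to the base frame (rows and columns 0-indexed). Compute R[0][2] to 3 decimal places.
0.259

End-effector z-axis (col 2 of R) = (0.2588,0.9659,0.0000)
R[0][2] = 0.2588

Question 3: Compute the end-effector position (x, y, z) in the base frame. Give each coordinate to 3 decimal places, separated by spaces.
after link 1: o_1 = (-2.1213, -2.1213, 0.0000)
after link 2: o_2 = (-1.6037, -0.1895, 1.0000)
after link 3: o_3 = (0.5176, 1.9319, 3.0000)
after link 4: o_4 = (3.4154, 1.1554, 7.0000)

3.415 1.155 7.000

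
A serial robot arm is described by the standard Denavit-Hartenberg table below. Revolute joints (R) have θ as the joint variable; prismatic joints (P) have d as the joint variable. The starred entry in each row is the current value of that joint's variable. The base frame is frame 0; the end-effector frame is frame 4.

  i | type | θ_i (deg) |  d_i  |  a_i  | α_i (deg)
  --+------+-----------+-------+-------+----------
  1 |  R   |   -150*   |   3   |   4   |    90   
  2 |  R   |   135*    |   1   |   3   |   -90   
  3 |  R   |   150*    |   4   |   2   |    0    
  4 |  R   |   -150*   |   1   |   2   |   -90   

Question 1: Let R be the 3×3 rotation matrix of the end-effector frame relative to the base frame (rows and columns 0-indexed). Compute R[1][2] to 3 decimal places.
End-effector z-axis (col 2 of R) = (0.5000,-0.8660,-0.0000)
R[1][2] = -0.8660

-0.866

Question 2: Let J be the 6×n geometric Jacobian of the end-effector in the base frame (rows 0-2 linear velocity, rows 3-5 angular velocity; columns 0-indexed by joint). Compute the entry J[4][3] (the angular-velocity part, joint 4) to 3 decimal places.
0.354

axis z_3 = (0.6124,0.3536,-0.7071); lever o_n−o_3 = (1.8371,1.0607,0.7071)
cross product → J_v[:, 3] = (1.0000,-1.7321,0.0000)
J_ω[:, 3] = z_3
entry J[4][3] = 0.3536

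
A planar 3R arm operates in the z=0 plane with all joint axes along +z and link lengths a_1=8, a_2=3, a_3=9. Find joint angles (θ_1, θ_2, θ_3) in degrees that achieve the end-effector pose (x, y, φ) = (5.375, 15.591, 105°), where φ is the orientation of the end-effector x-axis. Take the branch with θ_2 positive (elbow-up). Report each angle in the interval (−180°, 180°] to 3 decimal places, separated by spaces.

29.998 45.010 29.992

wrist centre = target − a_3·(cos φ, sin φ) = (7.7044, 6.8977)
cos θ_2 = (106.9352−8²−3²)/(2·8·3) = 0.7070; θ_2 = 45.0101° (elbow-up)
β = atan2(6.8977,7.7044) = 41.8379°; ψ = atan2(2.1217,10.1209) = 11.8397°
θ_1 = β − ψ = 29.9982°
θ_3 = φ − θ_1 − θ_2 = 29.9918° (wrapped to (-180°,180°])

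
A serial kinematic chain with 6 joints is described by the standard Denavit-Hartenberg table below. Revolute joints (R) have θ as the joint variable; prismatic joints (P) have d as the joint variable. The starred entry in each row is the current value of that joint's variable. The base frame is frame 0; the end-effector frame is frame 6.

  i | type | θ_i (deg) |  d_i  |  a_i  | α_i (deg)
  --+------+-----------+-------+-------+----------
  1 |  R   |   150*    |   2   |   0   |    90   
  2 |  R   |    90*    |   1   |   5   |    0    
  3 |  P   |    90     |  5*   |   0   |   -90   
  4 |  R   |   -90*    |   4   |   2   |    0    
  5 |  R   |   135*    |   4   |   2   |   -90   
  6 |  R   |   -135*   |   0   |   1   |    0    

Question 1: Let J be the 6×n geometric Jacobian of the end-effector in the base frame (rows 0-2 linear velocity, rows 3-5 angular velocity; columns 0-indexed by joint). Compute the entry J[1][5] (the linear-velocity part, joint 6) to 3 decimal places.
-0.683

axis z_5 = (-0.9659,-0.2588,-0.0000); lever o_n−o_5 = (-0.1830,0.6830,-0.7071)
cross product → J_v[:, 5] = (0.1830,-0.6830,-0.7071)
J_ω[:, 5] = z_5
entry J[1][5] = -0.6830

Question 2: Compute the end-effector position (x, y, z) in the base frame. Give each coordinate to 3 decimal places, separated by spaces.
after link 1: o_1 = (0.0000, 0.0000, 2.0000)
after link 2: o_2 = (0.5000, 0.8660, 7.0000)
after link 3: o_3 = (3.0000, 5.1962, 7.0000)
after link 4: o_4 = (4.0000, 6.9282, 3.0000)
after link 5: o_5 = (4.5176, 4.9964, -1.0000)
after link 6: o_6 = (4.3346, 5.6794, -1.7071)

4.335 5.679 -1.707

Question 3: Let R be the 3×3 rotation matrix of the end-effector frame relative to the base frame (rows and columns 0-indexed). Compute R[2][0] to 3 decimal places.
End-effector x-axis (col 0 of R) = (-0.1830,0.6830,-0.7071)
R[2][0] = -0.7071

-0.707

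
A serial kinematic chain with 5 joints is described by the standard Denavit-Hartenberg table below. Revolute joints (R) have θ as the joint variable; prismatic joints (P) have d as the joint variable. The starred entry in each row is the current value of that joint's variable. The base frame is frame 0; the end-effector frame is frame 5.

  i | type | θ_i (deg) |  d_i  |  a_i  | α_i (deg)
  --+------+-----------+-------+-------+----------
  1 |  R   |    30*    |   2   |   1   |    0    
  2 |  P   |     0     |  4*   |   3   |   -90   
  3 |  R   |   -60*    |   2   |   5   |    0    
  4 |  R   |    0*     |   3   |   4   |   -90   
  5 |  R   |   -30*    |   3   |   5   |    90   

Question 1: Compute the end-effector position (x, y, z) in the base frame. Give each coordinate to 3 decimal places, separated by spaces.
7.736 13.127 16.044

after link 1: o_1 = (0.8660, 0.5000, 2.0000)
after link 2: o_2 = (3.4641, 2.0000, 6.0000)
after link 3: o_3 = (4.6292, 4.9821, 10.3301)
after link 4: o_4 = (4.8612, 8.5801, 13.7942)
after link 5: o_5 = (7.7362, 13.1268, 16.0442)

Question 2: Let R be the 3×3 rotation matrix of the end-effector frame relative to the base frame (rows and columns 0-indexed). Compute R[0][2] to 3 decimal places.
End-effector z-axis (col 2 of R) = (-0.6495,0.6250,-0.4330)
R[0][2] = -0.6495

-0.650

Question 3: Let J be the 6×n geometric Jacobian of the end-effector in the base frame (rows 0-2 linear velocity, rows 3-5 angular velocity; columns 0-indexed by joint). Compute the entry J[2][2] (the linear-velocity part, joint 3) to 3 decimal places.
-9.263

axis z_2 = (-0.5000,0.8660,0.0000); lever o_n−o_2 = (4.2721,11.1268,10.0442)
cross product → J_v[:, 2] = (8.6986,5.0221,-9.2631)
J_ω[:, 2] = z_2
entry J[2][2] = -9.2631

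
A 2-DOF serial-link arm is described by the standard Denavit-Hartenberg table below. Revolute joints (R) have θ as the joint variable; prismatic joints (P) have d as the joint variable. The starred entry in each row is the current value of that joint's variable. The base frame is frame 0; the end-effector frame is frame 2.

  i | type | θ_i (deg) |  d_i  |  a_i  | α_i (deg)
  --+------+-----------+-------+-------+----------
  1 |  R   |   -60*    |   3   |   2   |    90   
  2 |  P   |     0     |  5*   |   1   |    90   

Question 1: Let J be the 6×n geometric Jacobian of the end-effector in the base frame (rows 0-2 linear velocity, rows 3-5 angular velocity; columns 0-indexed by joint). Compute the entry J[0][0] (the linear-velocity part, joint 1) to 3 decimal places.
5.098

axis z_0 = ẑ; lever o_n−o_0 = (-2.8301,-5.0981,3.0000)
cross product → J_v[:, 0] = (5.0981,-2.8301,0.0000)
J_ω[:, 0] = z_0
entry J[0][0] = 5.0981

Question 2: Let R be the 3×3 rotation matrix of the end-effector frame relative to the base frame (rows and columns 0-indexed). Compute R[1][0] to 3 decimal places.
End-effector x-axis (col 0 of R) = (0.5000,-0.8660,0.0000)
R[1][0] = -0.8660

-0.866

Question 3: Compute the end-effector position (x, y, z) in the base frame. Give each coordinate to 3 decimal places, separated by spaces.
after link 1: o_1 = (1.0000, -1.7321, 3.0000)
after link 2: o_2 = (-2.8301, -5.0981, 3.0000)

-2.830 -5.098 3.000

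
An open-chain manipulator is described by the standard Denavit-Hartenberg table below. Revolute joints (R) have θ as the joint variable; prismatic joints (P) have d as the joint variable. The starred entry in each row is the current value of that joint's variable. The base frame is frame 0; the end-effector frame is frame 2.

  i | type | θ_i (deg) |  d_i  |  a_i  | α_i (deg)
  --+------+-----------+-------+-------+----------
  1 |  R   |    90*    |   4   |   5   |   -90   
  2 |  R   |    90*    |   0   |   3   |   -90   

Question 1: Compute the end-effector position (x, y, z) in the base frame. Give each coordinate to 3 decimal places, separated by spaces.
after link 1: o_1 = (0.0000, 5.0000, 4.0000)
after link 2: o_2 = (0.0000, 5.0000, 1.0000)

0.000 5.000 1.000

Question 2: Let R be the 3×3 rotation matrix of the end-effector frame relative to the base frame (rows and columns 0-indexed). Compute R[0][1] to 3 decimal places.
1.000

End-effector y-axis (col 1 of R) = (1.0000,-0.0000,-0.0000)
R[0][1] = 1.0000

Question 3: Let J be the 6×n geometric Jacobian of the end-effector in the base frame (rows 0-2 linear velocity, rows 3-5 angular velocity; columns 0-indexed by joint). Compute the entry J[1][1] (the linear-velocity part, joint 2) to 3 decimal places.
-3.000

axis z_1 = (-1.0000,0.0000,0.0000); lever o_n−o_1 = (-0.0000,0.0000,-3.0000)
cross product → J_v[:, 1] = (-0.0000,-3.0000,0.0000)
J_ω[:, 1] = z_1
entry J[1][1] = -3.0000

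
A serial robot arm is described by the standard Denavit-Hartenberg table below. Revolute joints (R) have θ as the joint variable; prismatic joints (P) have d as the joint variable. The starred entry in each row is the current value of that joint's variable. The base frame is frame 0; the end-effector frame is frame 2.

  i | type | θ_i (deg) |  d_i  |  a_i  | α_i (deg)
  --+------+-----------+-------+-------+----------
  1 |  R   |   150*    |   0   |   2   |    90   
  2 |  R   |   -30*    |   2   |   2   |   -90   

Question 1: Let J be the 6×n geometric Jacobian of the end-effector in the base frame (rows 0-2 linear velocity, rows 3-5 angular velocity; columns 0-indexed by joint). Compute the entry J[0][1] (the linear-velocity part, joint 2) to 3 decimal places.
axis z_1 = (0.5000,0.8660,0.0000); lever o_n−o_1 = (-0.5000,2.5981,-1.0000)
cross product → J_v[:, 1] = (-0.8660,0.5000,1.7321)
J_ω[:, 1] = z_1
entry J[0][1] = -0.8660

-0.866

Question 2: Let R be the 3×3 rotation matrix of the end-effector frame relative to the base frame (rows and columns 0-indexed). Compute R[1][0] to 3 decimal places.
End-effector x-axis (col 0 of R) = (-0.7500,0.4330,-0.5000)
R[1][0] = 0.4330

0.433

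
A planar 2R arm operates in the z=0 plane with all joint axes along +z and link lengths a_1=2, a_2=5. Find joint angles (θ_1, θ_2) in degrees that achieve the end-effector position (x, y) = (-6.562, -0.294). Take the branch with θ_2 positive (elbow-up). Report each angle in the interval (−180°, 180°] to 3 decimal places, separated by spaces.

cos θ_2 = (43.1463−2²−5²)/(2·2·5) = 0.7073; θ_2 = 44.9832° (elbow-up)
β = atan2(-0.2940,-6.5620) = -177.4347°; ψ = atan2(3.5345,5.5366) = 32.5538°
θ_1 = β − ψ = -209.9885°

150.012 44.983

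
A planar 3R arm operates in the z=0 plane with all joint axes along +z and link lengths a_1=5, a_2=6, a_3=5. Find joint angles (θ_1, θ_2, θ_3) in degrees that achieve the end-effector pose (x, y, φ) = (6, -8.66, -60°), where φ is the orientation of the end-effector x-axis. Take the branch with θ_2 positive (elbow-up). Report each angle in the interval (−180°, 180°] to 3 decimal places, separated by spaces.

-120.000 120.002 -60.002

wrist centre = target − a_3·(cos φ, sin φ) = (3.5000, -4.3299)
cos θ_2 = (30.9978−5²−6²)/(2·5·6) = -0.5000; θ_2 = 120.0024° (elbow-up)
β = atan2(-4.3299,3.5000) = -51.0501°; ψ = atan2(5.1960,1.9998) = 68.9499°
θ_1 = β − ψ = -120.0000°
θ_3 = φ − θ_1 − θ_2 = -60.0024° (wrapped to (-180°,180°])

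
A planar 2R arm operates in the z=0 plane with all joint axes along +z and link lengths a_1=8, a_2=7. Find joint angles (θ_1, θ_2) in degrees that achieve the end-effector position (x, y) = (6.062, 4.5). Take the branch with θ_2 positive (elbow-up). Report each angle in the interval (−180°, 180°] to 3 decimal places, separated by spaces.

-16.826 120.001

cos θ_2 = (56.9978−8²−7²)/(2·8·7) = -0.5000; θ_2 = 120.0013° (elbow-up)
β = atan2(4.5000,6.0620) = 36.5876°; ψ = atan2(6.0621,4.4999) = 53.4137°
θ_1 = β − ψ = -16.8261°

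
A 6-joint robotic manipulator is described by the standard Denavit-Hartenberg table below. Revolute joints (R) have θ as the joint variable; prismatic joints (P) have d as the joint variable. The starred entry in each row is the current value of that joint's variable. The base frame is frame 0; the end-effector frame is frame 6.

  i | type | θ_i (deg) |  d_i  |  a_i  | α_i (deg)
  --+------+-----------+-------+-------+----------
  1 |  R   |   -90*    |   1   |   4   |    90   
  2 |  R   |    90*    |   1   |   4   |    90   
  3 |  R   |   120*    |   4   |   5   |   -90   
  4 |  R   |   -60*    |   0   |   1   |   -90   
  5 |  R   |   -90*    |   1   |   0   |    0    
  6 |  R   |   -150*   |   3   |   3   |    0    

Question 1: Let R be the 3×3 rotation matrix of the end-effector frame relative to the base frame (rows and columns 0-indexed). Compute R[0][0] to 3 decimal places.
-0.217

End-effector x-axis (col 0 of R) = (-0.2165,0.4330,0.8750)
R[0][0] = -0.2165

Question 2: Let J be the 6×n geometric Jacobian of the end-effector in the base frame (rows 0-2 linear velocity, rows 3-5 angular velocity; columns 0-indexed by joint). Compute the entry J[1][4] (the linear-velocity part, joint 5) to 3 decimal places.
axis z_4 = (-0.7500,0.5000,-0.4330); lever o_n−o_4 = (-3.6495,3.2990,0.8929)
cross product → J_v[:, 4] = (1.8750,2.2500,-0.6495)
J_ω[:, 4] = z_4
entry J[1][4] = 2.2500

2.250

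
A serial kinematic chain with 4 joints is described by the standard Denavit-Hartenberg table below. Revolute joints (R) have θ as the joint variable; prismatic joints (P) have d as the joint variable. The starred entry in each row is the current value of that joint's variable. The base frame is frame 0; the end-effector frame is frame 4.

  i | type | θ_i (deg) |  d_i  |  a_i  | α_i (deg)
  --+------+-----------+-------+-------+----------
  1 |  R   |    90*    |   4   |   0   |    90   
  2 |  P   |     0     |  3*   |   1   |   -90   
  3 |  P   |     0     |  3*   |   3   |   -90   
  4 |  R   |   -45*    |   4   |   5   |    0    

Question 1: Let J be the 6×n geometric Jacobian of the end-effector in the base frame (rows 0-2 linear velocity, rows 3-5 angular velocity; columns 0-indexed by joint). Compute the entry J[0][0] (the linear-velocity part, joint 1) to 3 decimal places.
axis z_0 = ẑ; lever o_n−o_0 = (-1.0000,7.5355,10.5355)
cross product → J_v[:, 0] = (-7.5355,-1.0000,0.0000)
J_ω[:, 0] = z_0
entry J[0][0] = -7.5355

-7.536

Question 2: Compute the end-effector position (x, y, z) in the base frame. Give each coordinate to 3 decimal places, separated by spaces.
-1.000 7.536 10.536

after link 1: o_1 = (0.0000, 0.0000, 4.0000)
after link 2: o_2 = (3.0000, 1.0000, 4.0000)
after link 3: o_3 = (3.0000, 4.0000, 7.0000)
after link 4: o_4 = (-1.0000, 7.5355, 10.5355)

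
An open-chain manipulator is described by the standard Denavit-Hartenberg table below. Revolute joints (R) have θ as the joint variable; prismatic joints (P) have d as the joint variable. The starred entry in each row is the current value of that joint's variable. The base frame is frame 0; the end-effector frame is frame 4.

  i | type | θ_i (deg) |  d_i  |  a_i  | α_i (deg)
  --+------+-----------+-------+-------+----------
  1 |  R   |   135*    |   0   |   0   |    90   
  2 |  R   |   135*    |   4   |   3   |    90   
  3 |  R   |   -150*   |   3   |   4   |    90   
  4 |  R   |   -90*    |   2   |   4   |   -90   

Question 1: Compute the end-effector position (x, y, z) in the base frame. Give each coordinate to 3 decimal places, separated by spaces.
2.407 2.871 -1.742

after link 1: o_1 = (0.0000, 0.0000, 0.0000)
after link 2: o_2 = (4.3284, 1.3284, 2.1213)
after link 3: o_3 = (-0.3178, 3.1463, 1.7932)
after link 4: o_4 = (2.4069, 2.8710, -1.7424)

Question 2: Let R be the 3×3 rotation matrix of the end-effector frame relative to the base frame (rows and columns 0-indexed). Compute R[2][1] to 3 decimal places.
0.354

End-effector y-axis (col 1 of R) = (-0.3624,-0.8624,0.3536)
R[2][1] = 0.3536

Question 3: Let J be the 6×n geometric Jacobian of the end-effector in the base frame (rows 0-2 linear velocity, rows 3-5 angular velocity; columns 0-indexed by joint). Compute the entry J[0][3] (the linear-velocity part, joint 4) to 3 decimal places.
-3.146

axis z_3 = (0.3624,0.8624,-0.3536); lever o_n−o_3 = (2.7247,-0.2753,-3.5355)
cross product → J_v[:, 3] = (-3.1463,0.3178,-2.4495)
J_ω[:, 3] = z_3
entry J[0][3] = -3.1463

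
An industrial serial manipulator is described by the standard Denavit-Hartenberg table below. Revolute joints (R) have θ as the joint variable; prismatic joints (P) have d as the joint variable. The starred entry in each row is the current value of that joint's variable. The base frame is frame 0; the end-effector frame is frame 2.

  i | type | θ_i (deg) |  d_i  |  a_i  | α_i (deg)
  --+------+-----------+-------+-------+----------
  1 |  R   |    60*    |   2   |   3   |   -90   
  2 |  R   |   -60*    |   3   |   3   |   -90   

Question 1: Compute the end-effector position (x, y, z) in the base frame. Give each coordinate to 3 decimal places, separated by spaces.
after link 1: o_1 = (1.5000, 2.5981, 2.0000)
after link 2: o_2 = (-0.3481, 5.3971, 4.5981)

-0.348 5.397 4.598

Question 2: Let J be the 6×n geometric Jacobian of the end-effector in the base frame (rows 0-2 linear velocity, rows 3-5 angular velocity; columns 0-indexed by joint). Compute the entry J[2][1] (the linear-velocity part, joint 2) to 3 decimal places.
-1.500

axis z_1 = (-0.8660,0.5000,0.0000); lever o_n−o_1 = (-1.8481,2.7990,2.5981)
cross product → J_v[:, 1] = (1.2990,2.2500,-1.5000)
J_ω[:, 1] = z_1
entry J[2][1] = -1.5000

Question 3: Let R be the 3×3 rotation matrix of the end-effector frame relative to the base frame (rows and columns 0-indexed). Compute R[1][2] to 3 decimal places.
0.750

End-effector z-axis (col 2 of R) = (0.4330,0.7500,-0.5000)
R[1][2] = 0.7500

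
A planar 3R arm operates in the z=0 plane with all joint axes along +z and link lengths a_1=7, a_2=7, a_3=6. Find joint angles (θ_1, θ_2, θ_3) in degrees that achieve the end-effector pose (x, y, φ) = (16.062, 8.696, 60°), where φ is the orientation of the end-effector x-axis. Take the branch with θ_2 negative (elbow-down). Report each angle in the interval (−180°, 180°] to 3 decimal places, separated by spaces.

wrist centre = target − a_3·(cos φ, sin φ) = (13.0620, 3.4998)
cos θ_2 = (182.8648−7²−7²)/(2·7·7) = 0.8660; θ_2 = -30.0067° (elbow-down)
β = atan2(3.4998,13.0620) = 14.9996°; ψ = atan2(-3.5007,13.0618) = -15.0033°
θ_1 = β − ψ = 30.0029°
θ_3 = φ − θ_1 − θ_2 = 60.0038° (wrapped to (-180°,180°])

30.003 -30.007 60.004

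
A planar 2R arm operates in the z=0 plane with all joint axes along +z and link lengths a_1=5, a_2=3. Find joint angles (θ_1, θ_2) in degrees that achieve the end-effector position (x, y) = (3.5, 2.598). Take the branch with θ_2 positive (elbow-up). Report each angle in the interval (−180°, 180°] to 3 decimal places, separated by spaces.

-0.001 120.001

cos θ_2 = (18.9996−5²−3²)/(2·5·3) = -0.5000; θ_2 = 120.0009° (elbow-up)
β = atan2(2.5980,3.5000) = 36.5860°; ψ = atan2(2.5981,3.5000) = 36.5868°
θ_1 = β − ψ = -0.0009°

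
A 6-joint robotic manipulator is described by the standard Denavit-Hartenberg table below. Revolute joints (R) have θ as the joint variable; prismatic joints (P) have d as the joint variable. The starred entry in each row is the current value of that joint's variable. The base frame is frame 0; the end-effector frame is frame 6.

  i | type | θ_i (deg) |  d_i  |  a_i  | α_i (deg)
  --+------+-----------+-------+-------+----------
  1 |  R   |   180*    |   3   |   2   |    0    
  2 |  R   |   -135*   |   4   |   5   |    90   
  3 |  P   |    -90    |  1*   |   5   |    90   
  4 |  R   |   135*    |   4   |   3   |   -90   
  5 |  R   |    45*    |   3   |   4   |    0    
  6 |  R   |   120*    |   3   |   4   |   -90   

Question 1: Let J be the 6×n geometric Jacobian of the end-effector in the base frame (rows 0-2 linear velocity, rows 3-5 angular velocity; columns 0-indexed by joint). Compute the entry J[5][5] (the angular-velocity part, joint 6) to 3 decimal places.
axis z_5 = (-0.5000,0.5000,0.7071); lever o_n−o_5 = (-2.6998,4.1639,-0.6107)
cross product → J_v[:, 5] = (-3.2497,-2.2144,-0.7321)
J_ω[:, 5] = z_5
entry J[5][5] = 0.7071

0.707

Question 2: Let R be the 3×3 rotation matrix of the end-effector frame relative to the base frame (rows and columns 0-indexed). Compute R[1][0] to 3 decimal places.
End-effector x-axis (col 0 of R) = (-0.3000,0.6660,-0.6830)
R[1][0] = 0.6660

0.666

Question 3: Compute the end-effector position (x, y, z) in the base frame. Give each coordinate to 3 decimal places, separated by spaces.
0.129 4.750 7.632

after link 1: o_1 = (-2.0000, 0.0000, 3.0000)
after link 2: o_2 = (1.5355, 3.5355, 7.0000)
after link 3: o_3 = (2.2426, 2.8284, 2.0000)
after link 4: o_4 = (0.9142, -1.5000, 4.1213)
after link 5: o_5 = (2.8284, 0.5858, 8.2426)
after link 6: o_6 = (0.1286, 4.7497, 7.6319)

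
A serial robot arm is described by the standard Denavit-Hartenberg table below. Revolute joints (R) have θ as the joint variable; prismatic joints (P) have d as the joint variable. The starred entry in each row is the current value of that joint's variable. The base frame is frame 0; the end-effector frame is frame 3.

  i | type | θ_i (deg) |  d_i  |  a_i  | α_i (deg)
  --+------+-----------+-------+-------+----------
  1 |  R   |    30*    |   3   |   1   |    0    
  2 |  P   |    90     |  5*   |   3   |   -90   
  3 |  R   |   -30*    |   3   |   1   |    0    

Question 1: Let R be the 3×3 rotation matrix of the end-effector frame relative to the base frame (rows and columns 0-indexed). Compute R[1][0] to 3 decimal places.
0.750

End-effector x-axis (col 0 of R) = (-0.4330,0.7500,0.5000)
R[1][0] = 0.7500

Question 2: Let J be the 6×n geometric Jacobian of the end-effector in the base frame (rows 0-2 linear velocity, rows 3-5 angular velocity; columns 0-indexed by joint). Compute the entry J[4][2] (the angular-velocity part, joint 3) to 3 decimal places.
-0.500

axis z_2 = (-0.8660,-0.5000,0.0000); lever o_n−o_2 = (-3.0311,-0.7500,0.5000)
cross product → J_v[:, 2] = (-0.2500,0.4330,-0.8660)
J_ω[:, 2] = z_2
entry J[4][2] = -0.5000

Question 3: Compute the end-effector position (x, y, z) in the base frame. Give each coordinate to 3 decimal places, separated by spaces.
-3.665 2.348 8.500

after link 1: o_1 = (0.8660, 0.5000, 3.0000)
after link 2: o_2 = (-0.6340, 3.0981, 8.0000)
after link 3: o_3 = (-3.6651, 2.3481, 8.5000)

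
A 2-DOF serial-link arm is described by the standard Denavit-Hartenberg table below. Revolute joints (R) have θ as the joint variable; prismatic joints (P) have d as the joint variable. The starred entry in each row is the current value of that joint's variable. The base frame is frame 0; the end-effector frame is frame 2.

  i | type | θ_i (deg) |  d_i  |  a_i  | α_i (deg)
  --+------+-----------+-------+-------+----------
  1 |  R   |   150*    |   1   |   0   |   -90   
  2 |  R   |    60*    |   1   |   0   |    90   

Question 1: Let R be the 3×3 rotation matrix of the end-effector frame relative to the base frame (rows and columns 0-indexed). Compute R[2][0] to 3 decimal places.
-0.866

End-effector x-axis (col 0 of R) = (-0.4330,0.2500,-0.8660)
R[2][0] = -0.8660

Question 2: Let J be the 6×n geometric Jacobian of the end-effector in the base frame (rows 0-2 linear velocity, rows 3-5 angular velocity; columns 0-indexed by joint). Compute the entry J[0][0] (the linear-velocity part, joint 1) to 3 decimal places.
0.866

axis z_0 = ẑ; lever o_n−o_0 = (-0.5000,-0.8660,1.0000)
cross product → J_v[:, 0] = (0.8660,-0.5000,0.0000)
J_ω[:, 0] = z_0
entry J[0][0] = 0.8660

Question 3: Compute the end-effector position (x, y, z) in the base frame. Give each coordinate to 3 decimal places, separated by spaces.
after link 1: o_1 = (0.0000, 0.0000, 1.0000)
after link 2: o_2 = (-0.5000, -0.8660, 1.0000)

-0.500 -0.866 1.000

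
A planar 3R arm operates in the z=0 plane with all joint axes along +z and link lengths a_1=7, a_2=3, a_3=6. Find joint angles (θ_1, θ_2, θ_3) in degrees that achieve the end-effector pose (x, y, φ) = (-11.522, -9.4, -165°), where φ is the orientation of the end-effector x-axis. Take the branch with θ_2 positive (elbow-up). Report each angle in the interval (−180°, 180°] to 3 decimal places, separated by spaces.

wrist centre = target − a_3·(cos φ, sin φ) = (-5.7264, -7.8471)
cos θ_2 = (94.3689−7²−3²)/(2·7·3) = 0.8659; θ_2 = 30.0113° (elbow-up)
β = atan2(-7.8471,-5.7264) = -126.1203°; ψ = atan2(1.5005,9.5978) = 8.8857°
θ_1 = β − ψ = -135.0059°
θ_3 = φ − θ_1 − θ_2 = -60.0054° (wrapped to (-180°,180°])

-135.006 30.011 -60.005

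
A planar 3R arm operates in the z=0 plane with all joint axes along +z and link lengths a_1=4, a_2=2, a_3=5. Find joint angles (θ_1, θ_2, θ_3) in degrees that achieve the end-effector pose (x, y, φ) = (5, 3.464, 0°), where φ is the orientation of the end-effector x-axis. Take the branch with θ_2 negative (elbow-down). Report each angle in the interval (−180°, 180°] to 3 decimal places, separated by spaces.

wrist centre = target − a_3·(cos φ, sin φ) = (0.0000, 3.4640)
cos θ_2 = (11.9993−4²−2²)/(2·4·2) = -0.5000; θ_2 = -120.0029° (elbow-down)
β = atan2(3.4640,0.0000) = 90.0000°; ψ = atan2(-1.7320,2.9999) = -30.0000°
θ_1 = β − ψ = 120.0000°
θ_3 = φ − θ_1 − θ_2 = 0.0029° (wrapped to (-180°,180°])

120.000 -120.003 0.003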